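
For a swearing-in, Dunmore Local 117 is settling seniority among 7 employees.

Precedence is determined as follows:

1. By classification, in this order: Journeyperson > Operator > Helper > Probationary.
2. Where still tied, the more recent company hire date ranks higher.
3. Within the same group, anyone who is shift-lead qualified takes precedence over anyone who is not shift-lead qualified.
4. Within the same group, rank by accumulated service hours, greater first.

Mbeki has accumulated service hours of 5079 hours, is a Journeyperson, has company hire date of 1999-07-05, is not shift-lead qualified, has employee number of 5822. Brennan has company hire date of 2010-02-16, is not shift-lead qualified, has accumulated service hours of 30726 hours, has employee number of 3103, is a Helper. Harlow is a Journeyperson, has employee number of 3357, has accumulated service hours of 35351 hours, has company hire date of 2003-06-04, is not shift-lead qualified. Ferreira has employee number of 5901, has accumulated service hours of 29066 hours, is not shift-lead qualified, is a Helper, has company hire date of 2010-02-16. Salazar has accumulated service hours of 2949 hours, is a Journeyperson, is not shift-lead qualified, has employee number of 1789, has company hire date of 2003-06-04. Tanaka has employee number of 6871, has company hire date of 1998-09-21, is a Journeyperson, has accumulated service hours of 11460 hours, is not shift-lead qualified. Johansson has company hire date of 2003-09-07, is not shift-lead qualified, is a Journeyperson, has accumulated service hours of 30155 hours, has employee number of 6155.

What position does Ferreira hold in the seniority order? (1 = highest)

7

By classification: Johansson, Harlow, Salazar, Mbeki and Tanaka (Journeyperson); then Brennan and Ferreira (Helper).
Among Johansson, Harlow, Salazar, Mbeki and Tanaka, by company hire date (later first): Johansson (2003-09-07) before Harlow and Salazar (2003-06-04) before Mbeki (1999-07-05) before Tanaka (1998-09-21).
Harlow and Salazar are each not shift-lead qualified, so the next rule applies.
Among Harlow and Salazar, by accumulated service hours (higher first): Harlow (35351 hours) before Salazar (2949 hours).
Brennan and Ferreira both have company hire date 2010-02-16, so the next rule applies.
Brennan and Ferreira are each not shift-lead qualified, so the next rule applies.
Among Brennan and Ferreira, by accumulated service hours (higher first): Brennan (30726 hours) before Ferreira (29066 hours).
Order: Johansson, Harlow, Salazar, Mbeki, Tanaka, Brennan, Ferreira. So position 7.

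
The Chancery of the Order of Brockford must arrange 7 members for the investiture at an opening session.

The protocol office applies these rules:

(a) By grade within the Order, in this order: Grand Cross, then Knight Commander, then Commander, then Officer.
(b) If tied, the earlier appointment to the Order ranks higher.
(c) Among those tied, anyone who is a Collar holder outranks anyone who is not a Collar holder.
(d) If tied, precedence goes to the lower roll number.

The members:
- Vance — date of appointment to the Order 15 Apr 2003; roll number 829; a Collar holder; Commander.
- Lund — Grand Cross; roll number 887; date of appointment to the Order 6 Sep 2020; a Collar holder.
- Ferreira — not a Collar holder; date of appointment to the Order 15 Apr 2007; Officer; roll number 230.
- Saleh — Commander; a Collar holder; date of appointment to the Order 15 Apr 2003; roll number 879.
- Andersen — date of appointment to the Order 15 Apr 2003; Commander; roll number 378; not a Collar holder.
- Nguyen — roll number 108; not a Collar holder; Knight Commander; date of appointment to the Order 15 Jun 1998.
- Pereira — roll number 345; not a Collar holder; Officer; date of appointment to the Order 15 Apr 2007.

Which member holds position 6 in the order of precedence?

Ferreira

By grade within the Order: Lund (Grand Cross); then Nguyen (Knight Commander); then Vance, Saleh and Andersen (Commander); then Ferreira and Pereira (Officer).
Vance, Saleh and Andersen all have date of appointment to the Order 15 Apr 2003, so the next rule applies.
Among Vance, Saleh and Andersen, a Collar holder before not a Collar holder: Vance and Saleh (a Collar holder) before Andersen (not a Collar holder).
Among Vance and Saleh, by roll number (lower first): Vance (829) before Saleh (879).
Ferreira and Pereira both have date of appointment to the Order 15 Apr 2007, so the next rule applies.
Ferreira and Pereira are each not a Collar holder, so the next rule applies.
Among Ferreira and Pereira, by roll number (lower first): Ferreira (230) before Pereira (345).
Order: Lund, Nguyen, Vance, Saleh, Andersen, Ferreira, Pereira.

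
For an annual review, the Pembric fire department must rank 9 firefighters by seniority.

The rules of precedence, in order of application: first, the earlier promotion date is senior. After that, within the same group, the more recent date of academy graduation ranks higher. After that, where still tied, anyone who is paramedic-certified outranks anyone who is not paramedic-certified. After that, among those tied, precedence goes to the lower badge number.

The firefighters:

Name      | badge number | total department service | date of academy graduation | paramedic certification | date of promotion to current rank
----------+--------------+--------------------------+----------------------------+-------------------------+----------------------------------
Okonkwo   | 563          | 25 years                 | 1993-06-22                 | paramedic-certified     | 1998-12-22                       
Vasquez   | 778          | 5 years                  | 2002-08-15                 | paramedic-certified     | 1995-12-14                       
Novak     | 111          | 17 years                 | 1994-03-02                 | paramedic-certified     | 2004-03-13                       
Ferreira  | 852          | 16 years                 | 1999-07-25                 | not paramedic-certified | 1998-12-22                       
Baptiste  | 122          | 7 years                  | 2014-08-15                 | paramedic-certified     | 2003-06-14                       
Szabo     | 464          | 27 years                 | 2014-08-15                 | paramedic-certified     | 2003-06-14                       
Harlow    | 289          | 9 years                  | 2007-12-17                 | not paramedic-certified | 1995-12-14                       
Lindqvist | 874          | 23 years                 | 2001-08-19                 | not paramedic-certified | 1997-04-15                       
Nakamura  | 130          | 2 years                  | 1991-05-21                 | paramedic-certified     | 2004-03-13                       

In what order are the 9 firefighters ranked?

By date of promotion to current rank (earlier first): Harlow and Vasquez (both 1995-12-14); then Lindqvist (1997-04-15); then Ferreira and Okonkwo (both 1998-12-22); then Baptiste and Szabo (both 2003-06-14); then Novak and Nakamura (both 2004-03-13).
Among Harlow and Vasquez, by date of academy graduation (later first): Harlow (2007-12-17) before Vasquez (2002-08-15).
Among Ferreira and Okonkwo, by date of academy graduation (later first): Ferreira (1999-07-25) before Okonkwo (1993-06-22).
Baptiste and Szabo both have date of academy graduation 2014-08-15, so the next rule applies.
Baptiste and Szabo are each paramedic-certified, so the next rule applies.
Among Baptiste and Szabo, by badge number (lower first): Baptiste (122) before Szabo (464).
Among Novak and Nakamura, by date of academy graduation (later first): Novak (1994-03-02) before Nakamura (1991-05-21).
Full order: Harlow, Vasquez, Lindqvist, Ferreira, Okonkwo, Baptiste, Szabo, Novak, Nakamura.

Harlow, Vasquez, Lindqvist, Ferreira, Okonkwo, Baptiste, Szabo, Novak, Nakamura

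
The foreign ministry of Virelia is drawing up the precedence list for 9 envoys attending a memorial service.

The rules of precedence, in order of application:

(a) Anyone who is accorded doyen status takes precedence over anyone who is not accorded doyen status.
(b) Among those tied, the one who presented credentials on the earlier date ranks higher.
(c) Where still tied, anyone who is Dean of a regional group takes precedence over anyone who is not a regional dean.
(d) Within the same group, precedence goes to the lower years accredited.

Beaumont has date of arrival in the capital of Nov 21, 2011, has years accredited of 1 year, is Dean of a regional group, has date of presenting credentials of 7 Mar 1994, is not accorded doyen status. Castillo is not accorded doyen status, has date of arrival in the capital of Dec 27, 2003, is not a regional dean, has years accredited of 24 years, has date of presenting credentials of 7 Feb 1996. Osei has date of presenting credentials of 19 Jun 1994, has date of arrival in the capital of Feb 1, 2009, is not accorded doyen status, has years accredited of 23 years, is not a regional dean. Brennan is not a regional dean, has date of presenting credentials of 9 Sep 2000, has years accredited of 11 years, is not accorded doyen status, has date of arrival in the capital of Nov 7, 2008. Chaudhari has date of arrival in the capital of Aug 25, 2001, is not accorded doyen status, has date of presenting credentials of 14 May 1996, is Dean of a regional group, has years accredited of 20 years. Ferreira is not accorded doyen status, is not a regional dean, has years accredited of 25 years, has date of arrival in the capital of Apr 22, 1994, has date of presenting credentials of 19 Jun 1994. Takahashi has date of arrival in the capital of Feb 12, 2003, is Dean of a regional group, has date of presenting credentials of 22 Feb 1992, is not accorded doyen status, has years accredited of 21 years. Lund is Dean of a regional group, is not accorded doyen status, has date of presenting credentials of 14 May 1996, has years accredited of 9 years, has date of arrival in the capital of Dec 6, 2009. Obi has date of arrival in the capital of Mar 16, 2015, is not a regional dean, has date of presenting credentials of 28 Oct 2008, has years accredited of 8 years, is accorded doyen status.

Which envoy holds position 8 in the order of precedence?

Chaudhari

By the first rule: Obi (accorded doyen status); then Takahashi, Beaumont, Osei, Ferreira, Castillo, Lund, Chaudhari and Brennan (each not accorded doyen status).
Among Takahashi, Beaumont, Osei, Ferreira, Castillo, Lund, Chaudhari and Brennan, by date of presenting credentials (earlier first): Takahashi (22 Feb 1992) before Beaumont (7 Mar 1994) before Osei and Ferreira (19 Jun 1994) before Castillo (7 Feb 1996) before Lund and Chaudhari (14 May 1996) before Brennan (9 Sep 2000).
Osei and Ferreira are each not a regional dean, so the next rule applies.
Among Osei and Ferreira, by years accredited (lower first): Osei (23 years) before Ferreira (25 years).
Lund and Chaudhari are each Dean of a regional group, so the next rule applies.
Among Lund and Chaudhari, by years accredited (lower first): Lund (9 years) before Chaudhari (20 years).
Order: Obi, Takahashi, Beaumont, Osei, Ferreira, Castillo, Lund, Chaudhari, Brennan.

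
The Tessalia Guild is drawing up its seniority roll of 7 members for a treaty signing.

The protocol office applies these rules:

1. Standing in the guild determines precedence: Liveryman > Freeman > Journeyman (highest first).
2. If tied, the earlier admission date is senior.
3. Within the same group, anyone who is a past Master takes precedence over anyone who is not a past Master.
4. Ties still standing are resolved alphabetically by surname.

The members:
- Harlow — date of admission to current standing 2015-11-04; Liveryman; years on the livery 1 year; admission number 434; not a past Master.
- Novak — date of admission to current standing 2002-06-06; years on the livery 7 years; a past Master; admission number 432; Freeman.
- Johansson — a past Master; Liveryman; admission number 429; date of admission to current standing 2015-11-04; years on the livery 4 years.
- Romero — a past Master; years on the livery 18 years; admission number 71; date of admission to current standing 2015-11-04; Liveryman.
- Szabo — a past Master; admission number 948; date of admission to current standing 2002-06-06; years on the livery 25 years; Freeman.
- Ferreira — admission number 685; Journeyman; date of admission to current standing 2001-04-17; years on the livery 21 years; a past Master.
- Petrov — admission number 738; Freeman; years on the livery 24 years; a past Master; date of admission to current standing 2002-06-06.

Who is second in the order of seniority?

By standing in the guild: Johansson, Romero and Harlow (Liveryman); then Novak, Petrov and Szabo (Freeman); then Ferreira (Journeyman).
Johansson, Romero and Harlow all have date of admission to current standing 2015-11-04, so the next rule applies.
Among Johansson, Romero and Harlow, a past Master before not a past Master: Johansson and Romero (a past Master) before Harlow (not a past Master).
Among Johansson and Romero, alphabetically by surname: Johansson before Romero.
Novak, Petrov and Szabo all have date of admission to current standing 2002-06-06, so the next rule applies.
Novak, Petrov and Szabo are each a past Master, so the next rule applies.
Among Novak, Petrov and Szabo, alphabetically by surname: Novak before Petrov before Szabo.
Order: Johansson, Romero, Harlow, Novak, Petrov, Szabo, Ferreira.

Romero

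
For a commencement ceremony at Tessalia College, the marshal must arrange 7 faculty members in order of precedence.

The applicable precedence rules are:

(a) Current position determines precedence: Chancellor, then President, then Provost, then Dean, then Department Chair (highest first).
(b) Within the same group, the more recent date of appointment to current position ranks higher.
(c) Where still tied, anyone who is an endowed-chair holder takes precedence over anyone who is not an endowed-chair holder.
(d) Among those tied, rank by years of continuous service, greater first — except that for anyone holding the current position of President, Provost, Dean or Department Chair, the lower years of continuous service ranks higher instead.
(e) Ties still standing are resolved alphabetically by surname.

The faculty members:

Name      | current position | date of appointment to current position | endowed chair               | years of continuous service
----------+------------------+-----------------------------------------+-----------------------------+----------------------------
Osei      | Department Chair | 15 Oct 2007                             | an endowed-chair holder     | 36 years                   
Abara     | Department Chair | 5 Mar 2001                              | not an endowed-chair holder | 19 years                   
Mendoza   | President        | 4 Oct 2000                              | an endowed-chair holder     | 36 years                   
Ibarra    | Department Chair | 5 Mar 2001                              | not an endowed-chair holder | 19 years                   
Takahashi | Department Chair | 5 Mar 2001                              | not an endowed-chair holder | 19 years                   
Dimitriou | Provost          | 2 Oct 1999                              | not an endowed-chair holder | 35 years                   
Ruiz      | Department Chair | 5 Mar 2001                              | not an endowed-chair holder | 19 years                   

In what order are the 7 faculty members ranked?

Mendoza, Dimitriou, Osei, Abara, Ibarra, Ruiz, Takahashi

By current position: Mendoza (President); then Dimitriou (Provost); then Osei, Abara, Ibarra, Ruiz and Takahashi (Department Chair).
Among Osei, Abara, Ibarra, Ruiz and Takahashi, by date of appointment to current position (later first): Osei (15 Oct 2007) before Abara, Ibarra, Ruiz and Takahashi (5 Mar 2001).
Abara, Ibarra, Ruiz and Takahashi are each not an endowed-chair holder, so the next rule applies.
Abara, Ibarra, Ruiz and Takahashi all have years of continuous service 19 years, so the next rule applies.
Among Abara, Ibarra, Ruiz and Takahashi, alphabetically by surname: Abara before Ibarra before Ruiz before Takahashi.
Full order: Mendoza, Dimitriou, Osei, Abara, Ibarra, Ruiz, Takahashi.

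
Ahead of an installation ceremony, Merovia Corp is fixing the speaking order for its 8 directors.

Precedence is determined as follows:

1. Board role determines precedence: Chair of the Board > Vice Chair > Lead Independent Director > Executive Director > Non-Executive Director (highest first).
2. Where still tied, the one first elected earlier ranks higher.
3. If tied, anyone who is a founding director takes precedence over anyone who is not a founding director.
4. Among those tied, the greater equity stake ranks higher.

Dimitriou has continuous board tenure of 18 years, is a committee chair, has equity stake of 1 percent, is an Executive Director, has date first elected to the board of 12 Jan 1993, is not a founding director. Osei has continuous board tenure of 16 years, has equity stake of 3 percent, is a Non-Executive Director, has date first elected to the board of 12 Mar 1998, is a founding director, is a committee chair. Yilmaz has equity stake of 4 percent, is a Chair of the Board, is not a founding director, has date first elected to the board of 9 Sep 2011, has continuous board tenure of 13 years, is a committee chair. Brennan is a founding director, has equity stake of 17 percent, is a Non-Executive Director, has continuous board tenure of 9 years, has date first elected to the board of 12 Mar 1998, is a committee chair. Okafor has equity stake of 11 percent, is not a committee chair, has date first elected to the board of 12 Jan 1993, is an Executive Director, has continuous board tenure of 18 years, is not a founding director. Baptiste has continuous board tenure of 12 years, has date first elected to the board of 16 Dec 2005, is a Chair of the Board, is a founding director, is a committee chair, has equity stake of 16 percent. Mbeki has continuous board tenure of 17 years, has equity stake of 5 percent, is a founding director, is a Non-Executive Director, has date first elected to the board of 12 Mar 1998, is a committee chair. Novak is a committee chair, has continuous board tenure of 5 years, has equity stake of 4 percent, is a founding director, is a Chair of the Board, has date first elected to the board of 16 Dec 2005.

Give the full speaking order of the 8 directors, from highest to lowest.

Baptiste, Novak, Yilmaz, Okafor, Dimitriou, Brennan, Mbeki, Osei

By board role: Baptiste, Novak and Yilmaz (Chair of the Board); then Okafor and Dimitriou (Executive Director); then Brennan, Mbeki and Osei (Non-Executive Director).
Among Baptiste, Novak and Yilmaz, by date first elected to the board (earlier first): Baptiste and Novak (16 Dec 2005) before Yilmaz (9 Sep 2011).
Baptiste and Novak are each a founding director, so the next rule applies.
Among Baptiste and Novak, by equity stake (higher first): Baptiste (16 percent) before Novak (4 percent).
Okafor and Dimitriou both have date first elected to the board 12 Jan 1993, so the next rule applies.
Okafor and Dimitriou are each not a founding director, so the next rule applies.
Among Okafor and Dimitriou, by equity stake (higher first): Okafor (11 percent) before Dimitriou (1 percent).
Brennan, Mbeki and Osei all have date first elected to the board 12 Mar 1998, so the next rule applies.
Brennan, Mbeki and Osei are each a founding director, so the next rule applies.
Among Brennan, Mbeki and Osei, by equity stake (higher first): Brennan (17 percent) before Mbeki (5 percent) before Osei (3 percent).
Full order: Baptiste, Novak, Yilmaz, Okafor, Dimitriou, Brennan, Mbeki, Osei.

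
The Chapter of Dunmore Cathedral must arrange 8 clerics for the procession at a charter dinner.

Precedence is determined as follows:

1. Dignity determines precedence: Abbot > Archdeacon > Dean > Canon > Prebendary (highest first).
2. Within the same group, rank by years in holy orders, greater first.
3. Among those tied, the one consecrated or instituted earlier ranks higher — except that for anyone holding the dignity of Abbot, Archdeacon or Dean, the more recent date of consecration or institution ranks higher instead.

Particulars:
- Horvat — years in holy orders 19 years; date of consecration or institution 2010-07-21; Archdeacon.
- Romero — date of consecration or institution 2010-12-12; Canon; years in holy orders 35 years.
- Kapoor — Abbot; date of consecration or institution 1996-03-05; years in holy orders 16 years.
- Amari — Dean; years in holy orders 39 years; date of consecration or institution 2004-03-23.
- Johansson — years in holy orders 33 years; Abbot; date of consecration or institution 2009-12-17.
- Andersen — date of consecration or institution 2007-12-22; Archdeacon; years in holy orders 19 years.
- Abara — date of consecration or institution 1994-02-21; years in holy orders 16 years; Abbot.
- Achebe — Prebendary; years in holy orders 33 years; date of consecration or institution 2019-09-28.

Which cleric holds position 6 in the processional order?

By dignity: Johansson, Kapoor and Abara (Abbot); then Horvat and Andersen (Archdeacon); then Amari (Dean); then Romero (Canon); then Achebe (Prebendary).
Among Johansson, Kapoor and Abara, by years in holy orders (higher first): Johansson (33 years) before Kapoor and Abara (16 years).
Among Kapoor and Abara, by date of consecration or institution (later first) (reversed rule for this group): Kapoor (1996-03-05) before Abara (1994-02-21).
Horvat and Andersen both have years in holy orders 19 years, so the next rule applies.
Among Horvat and Andersen, by date of consecration or institution (later first) (reversed rule for this group): Horvat (2010-07-21) before Andersen (2007-12-22).
Order: Johansson, Kapoor, Abara, Horvat, Andersen, Amari, Romero, Achebe.

Amari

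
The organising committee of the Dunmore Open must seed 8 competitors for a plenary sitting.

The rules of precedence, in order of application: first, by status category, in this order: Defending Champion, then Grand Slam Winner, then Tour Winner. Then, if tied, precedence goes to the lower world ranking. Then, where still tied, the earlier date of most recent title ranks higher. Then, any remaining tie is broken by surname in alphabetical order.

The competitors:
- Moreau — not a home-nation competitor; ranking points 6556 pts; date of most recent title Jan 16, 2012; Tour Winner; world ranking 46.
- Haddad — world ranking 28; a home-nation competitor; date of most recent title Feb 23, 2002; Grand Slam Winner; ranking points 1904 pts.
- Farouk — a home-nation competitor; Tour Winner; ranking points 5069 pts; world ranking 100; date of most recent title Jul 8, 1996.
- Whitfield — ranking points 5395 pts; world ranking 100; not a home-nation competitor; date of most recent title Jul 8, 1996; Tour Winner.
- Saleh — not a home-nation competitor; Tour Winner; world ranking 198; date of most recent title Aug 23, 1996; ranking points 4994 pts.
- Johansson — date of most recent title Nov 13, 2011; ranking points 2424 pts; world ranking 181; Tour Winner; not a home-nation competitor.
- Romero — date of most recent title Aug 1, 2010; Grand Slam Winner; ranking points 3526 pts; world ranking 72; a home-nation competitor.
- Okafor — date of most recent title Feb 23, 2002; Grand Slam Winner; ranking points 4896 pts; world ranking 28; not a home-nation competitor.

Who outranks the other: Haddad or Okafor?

By status category: Haddad, Okafor and Romero (Grand Slam Winner); then Moreau, Farouk, Whitfield, Johansson and Saleh (Tour Winner).
Among Haddad, Okafor and Romero, by world ranking (lower first): Haddad and Okafor (28) before Romero (72).
Haddad and Okafor both have date of most recent title Feb 23, 2002, so the next rule applies.
Among Haddad and Okafor, alphabetically by surname: Haddad before Okafor.
Among Moreau, Farouk, Whitfield, Johansson and Saleh, by world ranking (lower first): Moreau (46) before Farouk and Whitfield (100) before Johansson (181) before Saleh (198).
Farouk and Whitfield both have date of most recent title Jul 8, 1996, so the next rule applies.
Among Farouk and Whitfield, alphabetically by surname: Farouk before Whitfield.
So Haddad takes precedence.

Haddad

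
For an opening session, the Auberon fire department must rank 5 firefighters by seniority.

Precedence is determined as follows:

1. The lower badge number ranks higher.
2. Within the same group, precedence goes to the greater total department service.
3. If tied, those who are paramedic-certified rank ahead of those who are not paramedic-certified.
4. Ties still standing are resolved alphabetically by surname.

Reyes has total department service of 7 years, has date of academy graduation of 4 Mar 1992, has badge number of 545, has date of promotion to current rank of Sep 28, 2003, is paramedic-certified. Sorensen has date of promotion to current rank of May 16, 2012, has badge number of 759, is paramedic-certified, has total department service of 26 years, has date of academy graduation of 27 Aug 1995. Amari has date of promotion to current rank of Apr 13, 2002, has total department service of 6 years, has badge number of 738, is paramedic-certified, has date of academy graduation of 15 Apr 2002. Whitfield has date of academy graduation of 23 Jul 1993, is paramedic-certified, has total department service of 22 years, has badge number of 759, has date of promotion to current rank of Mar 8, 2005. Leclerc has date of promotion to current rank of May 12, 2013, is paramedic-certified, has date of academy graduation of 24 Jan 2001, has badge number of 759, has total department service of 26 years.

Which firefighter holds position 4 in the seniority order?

By badge number (lower first): Reyes (545); then Amari (738); then Leclerc, Sorensen and Whitfield (each 759).
Among Leclerc, Sorensen and Whitfield, by total department service (higher first): Leclerc and Sorensen (26 years) before Whitfield (22 years).
Leclerc and Sorensen are each paramedic-certified, so the next rule applies.
Among Leclerc and Sorensen, alphabetically by surname: Leclerc before Sorensen.
Order: Reyes, Amari, Leclerc, Sorensen, Whitfield.

Sorensen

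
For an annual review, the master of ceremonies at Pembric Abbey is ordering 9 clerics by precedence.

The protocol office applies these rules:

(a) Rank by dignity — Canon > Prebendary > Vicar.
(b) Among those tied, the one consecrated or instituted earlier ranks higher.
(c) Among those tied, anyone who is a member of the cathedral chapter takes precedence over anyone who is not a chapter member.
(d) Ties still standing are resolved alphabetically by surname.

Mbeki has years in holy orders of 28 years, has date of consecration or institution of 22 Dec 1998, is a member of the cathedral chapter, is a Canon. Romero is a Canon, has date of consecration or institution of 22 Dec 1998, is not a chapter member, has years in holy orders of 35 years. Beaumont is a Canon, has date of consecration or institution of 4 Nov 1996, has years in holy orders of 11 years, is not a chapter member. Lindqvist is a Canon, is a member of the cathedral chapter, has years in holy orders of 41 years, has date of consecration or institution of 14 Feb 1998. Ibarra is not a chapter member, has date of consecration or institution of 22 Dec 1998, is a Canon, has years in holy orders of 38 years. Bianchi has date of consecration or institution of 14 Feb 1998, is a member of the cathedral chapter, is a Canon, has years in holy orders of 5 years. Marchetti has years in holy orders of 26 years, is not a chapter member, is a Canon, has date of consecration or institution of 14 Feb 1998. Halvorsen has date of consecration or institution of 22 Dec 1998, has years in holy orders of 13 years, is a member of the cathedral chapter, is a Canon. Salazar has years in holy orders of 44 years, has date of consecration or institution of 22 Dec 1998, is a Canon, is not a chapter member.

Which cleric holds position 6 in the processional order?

By dignity: Beaumont, Bianchi, Lindqvist, Marchetti, Halvorsen, Mbeki, Ibarra, Romero and Salazar (Canon).
Among Beaumont, Bianchi, Lindqvist, Marchetti, Halvorsen, Mbeki, Ibarra, Romero and Salazar, by date of consecration or institution (earlier first): Beaumont (4 Nov 1996) before Bianchi, Lindqvist and Marchetti (14 Feb 1998) before Halvorsen, Mbeki, Ibarra, Romero and Salazar (22 Dec 1998).
Among Bianchi, Lindqvist and Marchetti, a member of the cathedral chapter before not a chapter member: Bianchi and Lindqvist (a member of the cathedral chapter) before Marchetti (not a chapter member).
Among Bianchi and Lindqvist, alphabetically by surname: Bianchi before Lindqvist.
Among Halvorsen, Mbeki, Ibarra, Romero and Salazar, a member of the cathedral chapter before not a chapter member: Halvorsen and Mbeki (a member of the cathedral chapter) before Ibarra, Romero and Salazar (not a chapter member).
Among Halvorsen and Mbeki, alphabetically by surname: Halvorsen before Mbeki.
Among Ibarra, Romero and Salazar, alphabetically by surname: Ibarra before Romero before Salazar.
Order: Beaumont, Bianchi, Lindqvist, Marchetti, Halvorsen, Mbeki, Ibarra, Romero, Salazar.

Mbeki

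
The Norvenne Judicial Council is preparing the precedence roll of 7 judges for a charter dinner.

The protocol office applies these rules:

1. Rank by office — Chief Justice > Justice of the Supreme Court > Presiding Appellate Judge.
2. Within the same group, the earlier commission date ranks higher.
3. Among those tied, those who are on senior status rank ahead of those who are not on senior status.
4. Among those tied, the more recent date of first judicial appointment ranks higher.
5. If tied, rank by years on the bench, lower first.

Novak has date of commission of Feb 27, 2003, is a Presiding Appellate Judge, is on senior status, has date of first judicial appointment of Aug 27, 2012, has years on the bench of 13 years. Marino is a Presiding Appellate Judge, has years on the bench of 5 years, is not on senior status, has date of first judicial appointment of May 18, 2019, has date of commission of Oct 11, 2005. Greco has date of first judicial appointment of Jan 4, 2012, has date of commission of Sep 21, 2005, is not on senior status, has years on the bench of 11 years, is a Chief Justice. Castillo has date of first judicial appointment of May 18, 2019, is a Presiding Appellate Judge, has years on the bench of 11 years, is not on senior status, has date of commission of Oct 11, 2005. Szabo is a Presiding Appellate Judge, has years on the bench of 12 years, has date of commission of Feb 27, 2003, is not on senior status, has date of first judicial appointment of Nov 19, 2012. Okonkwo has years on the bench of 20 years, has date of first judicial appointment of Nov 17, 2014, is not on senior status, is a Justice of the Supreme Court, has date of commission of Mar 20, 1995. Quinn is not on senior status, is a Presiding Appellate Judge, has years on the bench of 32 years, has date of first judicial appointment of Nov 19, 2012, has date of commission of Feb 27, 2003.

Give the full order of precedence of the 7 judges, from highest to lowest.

Greco, Okonkwo, Novak, Szabo, Quinn, Marino, Castillo

By office: Greco (Chief Justice); then Okonkwo (Justice of the Supreme Court); then Novak, Szabo, Quinn, Marino and Castillo (Presiding Appellate Judge).
Among Novak, Szabo, Quinn, Marino and Castillo, by date of commission (earlier first): Novak, Szabo and Quinn (Feb 27, 2003) before Marino and Castillo (Oct 11, 2005).
Among Novak, Szabo and Quinn, on senior status before not on senior status: Novak (on senior status) before Szabo and Quinn (not on senior status).
Szabo and Quinn both have date of first judicial appointment Nov 19, 2012, so the next rule applies.
Among Szabo and Quinn, by years on the bench (lower first): Szabo (12 years) before Quinn (32 years).
Marino and Castillo are each not on senior status, so the next rule applies.
Marino and Castillo both have date of first judicial appointment May 18, 2019, so the next rule applies.
Among Marino and Castillo, by years on the bench (lower first): Marino (5 years) before Castillo (11 years).
Full order: Greco, Okonkwo, Novak, Szabo, Quinn, Marino, Castillo.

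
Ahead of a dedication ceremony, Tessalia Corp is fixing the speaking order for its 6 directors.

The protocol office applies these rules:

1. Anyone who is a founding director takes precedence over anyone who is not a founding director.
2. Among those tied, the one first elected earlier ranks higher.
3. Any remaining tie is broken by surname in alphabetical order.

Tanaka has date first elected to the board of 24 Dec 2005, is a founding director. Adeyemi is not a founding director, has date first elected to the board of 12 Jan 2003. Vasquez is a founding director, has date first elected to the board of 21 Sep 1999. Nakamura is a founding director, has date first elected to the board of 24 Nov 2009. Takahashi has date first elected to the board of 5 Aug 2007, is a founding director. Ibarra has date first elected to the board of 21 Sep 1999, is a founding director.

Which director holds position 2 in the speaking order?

By the first rule: Ibarra, Vasquez, Tanaka, Takahashi and Nakamura (each a founding director); then Adeyemi (not a founding director).
Among Ibarra, Vasquez, Tanaka, Takahashi and Nakamura, by date first elected to the board (earlier first): Ibarra and Vasquez (21 Sep 1999) before Tanaka (24 Dec 2005) before Takahashi (5 Aug 2007) before Nakamura (24 Nov 2009).
Among Ibarra and Vasquez, alphabetically by surname: Ibarra before Vasquez.
Order: Ibarra, Vasquez, Tanaka, Takahashi, Nakamura, Adeyemi.

Vasquez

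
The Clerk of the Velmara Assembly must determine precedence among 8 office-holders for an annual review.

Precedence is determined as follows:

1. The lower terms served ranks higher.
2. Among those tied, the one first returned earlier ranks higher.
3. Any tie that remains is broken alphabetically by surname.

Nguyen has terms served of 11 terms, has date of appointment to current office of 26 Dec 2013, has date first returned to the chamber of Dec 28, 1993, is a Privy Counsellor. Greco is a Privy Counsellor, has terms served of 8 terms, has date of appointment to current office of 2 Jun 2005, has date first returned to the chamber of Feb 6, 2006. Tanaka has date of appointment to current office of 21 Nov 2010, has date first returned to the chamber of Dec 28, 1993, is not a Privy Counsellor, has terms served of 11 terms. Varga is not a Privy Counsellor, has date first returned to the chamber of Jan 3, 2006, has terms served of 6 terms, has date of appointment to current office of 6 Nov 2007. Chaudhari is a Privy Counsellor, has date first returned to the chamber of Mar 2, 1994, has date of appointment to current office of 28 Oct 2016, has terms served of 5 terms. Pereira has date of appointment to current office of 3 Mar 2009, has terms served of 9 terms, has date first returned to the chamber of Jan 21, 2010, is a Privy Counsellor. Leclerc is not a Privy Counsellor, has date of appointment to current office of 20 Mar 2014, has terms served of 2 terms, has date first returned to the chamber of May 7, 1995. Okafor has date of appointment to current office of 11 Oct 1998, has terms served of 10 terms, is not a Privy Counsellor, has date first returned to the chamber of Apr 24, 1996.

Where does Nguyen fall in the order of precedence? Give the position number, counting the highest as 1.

By terms served (lower first): Leclerc (2 terms); then Chaudhari (5 terms); then Varga (6 terms); then Greco (8 terms); then Pereira (9 terms); then Okafor (10 terms); then Nguyen and Tanaka (both 11 terms).
Nguyen and Tanaka both have date first returned to the chamber Dec 28, 1993, so the next rule applies.
Among Nguyen and Tanaka, alphabetically by surname: Nguyen before Tanaka.
Order: Leclerc, Chaudhari, Varga, Greco, Pereira, Okafor, Nguyen, Tanaka. So position 7.

7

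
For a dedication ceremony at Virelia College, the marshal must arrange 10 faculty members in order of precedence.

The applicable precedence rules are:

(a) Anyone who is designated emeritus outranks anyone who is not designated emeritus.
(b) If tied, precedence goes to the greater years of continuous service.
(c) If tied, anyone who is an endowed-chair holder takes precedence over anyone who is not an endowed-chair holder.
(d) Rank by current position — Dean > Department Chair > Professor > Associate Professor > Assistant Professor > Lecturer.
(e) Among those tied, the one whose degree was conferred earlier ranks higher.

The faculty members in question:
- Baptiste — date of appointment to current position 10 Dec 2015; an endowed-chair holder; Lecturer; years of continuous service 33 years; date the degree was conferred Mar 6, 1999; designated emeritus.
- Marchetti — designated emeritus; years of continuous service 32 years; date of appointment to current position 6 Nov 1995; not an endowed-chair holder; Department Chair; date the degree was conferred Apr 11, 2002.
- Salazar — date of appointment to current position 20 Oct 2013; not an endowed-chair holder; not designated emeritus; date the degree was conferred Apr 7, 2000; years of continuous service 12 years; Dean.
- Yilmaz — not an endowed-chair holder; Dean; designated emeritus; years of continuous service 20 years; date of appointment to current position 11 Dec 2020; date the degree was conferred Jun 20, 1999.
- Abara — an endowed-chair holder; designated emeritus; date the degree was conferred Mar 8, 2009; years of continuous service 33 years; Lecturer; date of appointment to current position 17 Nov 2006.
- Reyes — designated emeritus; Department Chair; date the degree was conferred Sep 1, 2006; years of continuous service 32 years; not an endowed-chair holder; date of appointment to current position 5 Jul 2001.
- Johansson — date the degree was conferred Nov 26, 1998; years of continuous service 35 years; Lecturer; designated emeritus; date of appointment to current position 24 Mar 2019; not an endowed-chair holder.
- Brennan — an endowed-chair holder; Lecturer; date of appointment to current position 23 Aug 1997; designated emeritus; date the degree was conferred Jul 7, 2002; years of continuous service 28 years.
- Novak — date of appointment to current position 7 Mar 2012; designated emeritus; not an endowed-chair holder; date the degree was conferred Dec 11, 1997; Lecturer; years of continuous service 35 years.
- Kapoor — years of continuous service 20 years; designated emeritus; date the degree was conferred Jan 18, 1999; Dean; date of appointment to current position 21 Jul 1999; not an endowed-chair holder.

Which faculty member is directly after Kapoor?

Yilmaz

By the first rule: Novak, Johansson, Baptiste, Abara, Marchetti, Reyes, Brennan, Kapoor and Yilmaz (each designated emeritus); then Salazar (not designated emeritus).
Among Novak, Johansson, Baptiste, Abara, Marchetti, Reyes, Brennan, Kapoor and Yilmaz, by years of continuous service (higher first): Novak and Johansson (35 years) before Baptiste and Abara (33 years) before Marchetti and Reyes (32 years) before Brennan (28 years) before Kapoor and Yilmaz (20 years).
Novak and Johansson are each not an endowed-chair holder, so the next rule applies.
Novak and Johansson are each Lecturer, so the next rule applies.
Among Novak and Johansson, by date the degree was conferred (earlier first): Novak (Dec 11, 1997) before Johansson (Nov 26, 1998).
Baptiste and Abara are each an endowed-chair holder, so the next rule applies.
Baptiste and Abara are each Lecturer, so the next rule applies.
Among Baptiste and Abara, by date the degree was conferred (earlier first): Baptiste (Mar 6, 1999) before Abara (Mar 8, 2009).
Marchetti and Reyes are each not an endowed-chair holder, so the next rule applies.
Marchetti and Reyes are each Department Chair, so the next rule applies.
Among Marchetti and Reyes, by date the degree was conferred (earlier first): Marchetti (Apr 11, 2002) before Reyes (Sep 1, 2006).
Kapoor and Yilmaz are each not an endowed-chair holder, so the next rule applies.
Kapoor and Yilmaz are each Dean, so the next rule applies.
Among Kapoor and Yilmaz, by date the degree was conferred (earlier first): Kapoor (Jan 18, 1999) before Yilmaz (Jun 20, 1999).
Order: Novak, Johansson, Baptiste, Abara, Marchetti, Reyes, Brennan, Kapoor, Yilmaz, Salazar.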